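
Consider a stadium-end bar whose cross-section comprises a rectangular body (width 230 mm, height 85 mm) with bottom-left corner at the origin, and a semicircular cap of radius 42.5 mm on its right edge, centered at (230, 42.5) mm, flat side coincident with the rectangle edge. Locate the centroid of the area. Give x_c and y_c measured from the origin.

rectangular body: A = 230 × 85 = 19550.00, centroid at (115.00, 42.50).
semicircular end: A = ½π·42.5² = 2837.25, centroid at (248.04, 42.50).
ΣA = 22387.25 mm², ΣAx_c = 2951994.78 mm³, ΣAy_c = 951458.16 mm³.
x_c = 2951994.78/22387.25 = 131.86 mm; y_c = 951458.16/22387.25 = 42.50 mm.

x_c = 131.86 mm, y_c = 42.50 mm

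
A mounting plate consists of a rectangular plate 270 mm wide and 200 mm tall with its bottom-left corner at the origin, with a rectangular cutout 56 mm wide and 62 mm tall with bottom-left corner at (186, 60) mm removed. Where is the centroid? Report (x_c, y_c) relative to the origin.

plate: A = 270 × 200 = 54000.00, centroid at (135.00, 100.00).
hole: A = −(56 × 62) = -3472.00, centroid at (214.00, 91.00).
ΣA = 50528.00 mm²
ΣAx_c = (54000.00)(135.00) + (-3472.00)(214.00) = 6546992.00 mm³
ΣAy_c = (54000.00)(100.00) + (-3472.00)(91.00) = 5084048.00 mm³
x_c = 6546992.00 / 50528.00 = 129.57 mm
y_c = 5084048.00 / 50528.00 = 100.62 mm

x_c = 129.57 mm, y_c = 100.62 mm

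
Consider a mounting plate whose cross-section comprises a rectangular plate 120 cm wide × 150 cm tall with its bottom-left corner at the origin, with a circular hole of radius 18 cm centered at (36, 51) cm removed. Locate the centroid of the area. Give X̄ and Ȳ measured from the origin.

X̄ = 61.44 cm, Ȳ = 76.44 cm

plate: A = 120 × 150 = 18000.00, centroid at (60.00, 75.00).
hole: A = −π·18² = -1017.88, centroid at (36.00, 51.00).
ΣA = 16982.12 cm², ΣAX̄ = 1043356.46 cm³, ΣAȲ = 1298088.32 cm³.
X̄ = 1043356.46/16982.12 = 61.44 cm; Ȳ = 1298088.32/16982.12 = 76.44 cm.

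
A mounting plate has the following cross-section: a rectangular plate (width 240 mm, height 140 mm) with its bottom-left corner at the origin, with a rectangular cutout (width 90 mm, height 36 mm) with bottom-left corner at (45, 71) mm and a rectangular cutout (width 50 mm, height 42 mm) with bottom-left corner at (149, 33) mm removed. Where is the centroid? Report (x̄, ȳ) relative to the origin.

x̄ = 119.43 mm, ȳ = 69.01 mm

Part | A | x̄ᵢ | ȳᵢ | A·x̄ᵢ | A·ȳᵢ
plate | 33600.00 | 120.00 | 70.00 | 4032000.00 | 2352000.00
hole 1 | -3240.00 | 90.00 | 89.00 | -291600.00 | -288360.00
hole 2 | -2100.00 | 174.00 | 54.00 | -365400.00 | -113400.00
Σ | 28260.00 |  |  | 3375000.00 | 1950240.00
x̄ = 3375000.00 / 28260.00 = 119.43 mm
ȳ = 1950240.00 / 28260.00 = 69.01 mm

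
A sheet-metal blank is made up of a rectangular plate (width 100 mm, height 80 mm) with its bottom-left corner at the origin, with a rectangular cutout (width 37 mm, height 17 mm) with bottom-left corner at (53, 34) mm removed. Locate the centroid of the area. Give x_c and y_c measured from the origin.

x_c = 48.17 mm, y_c = 39.79 mm

plate: A = 100 × 80 = 8000.00, centroid at (50.00, 40.00).
hole: A = −(37 × 17) = -629.00, centroid at (71.50, 42.50).
ΣA = 7371.00 mm²
ΣAx_c = (8000.00)(50.00) + (-629.00)(71.50) = 355026.50 mm³
ΣAy_c = (8000.00)(40.00) + (-629.00)(42.50) = 293267.50 mm³
x_c = 355026.50 / 7371.00 = 48.17 mm
y_c = 293267.50 / 7371.00 = 39.79 mm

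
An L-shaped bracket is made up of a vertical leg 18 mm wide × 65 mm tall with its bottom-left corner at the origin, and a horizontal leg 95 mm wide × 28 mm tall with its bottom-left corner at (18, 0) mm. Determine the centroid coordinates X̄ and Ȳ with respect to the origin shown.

X̄ = 48.24 mm, Ȳ = 19.65 mm

Part | A | x̄ᵢ | ȳᵢ | A·x̄ᵢ | A·ȳᵢ
vertical leg | 1170.00 | 9.00 | 32.50 | 10530.00 | 38025.00
horizontal leg | 2660.00 | 65.50 | 14.00 | 174230.00 | 37240.00
Σ | 3830.00 |  |  | 184760.00 | 75265.00
X̄ = 184760.00 / 3830.00 = 48.24 mm
Ȳ = 75265.00 / 3830.00 = 19.65 mm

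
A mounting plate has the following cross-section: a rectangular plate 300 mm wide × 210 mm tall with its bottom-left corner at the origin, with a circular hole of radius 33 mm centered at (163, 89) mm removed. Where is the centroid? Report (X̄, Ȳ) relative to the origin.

plate: A = 300 × 210 = 63000.00, centroid at (150.00, 105.00).
hole: A = −π·33² = -3421.19, centroid at (163.00, 89.00).
ΣA = 59578.81 mm², ΣAX̄ = 8892345.31 mm³, ΣAȲ = 6310513.70 mm³.
X̄ = 8892345.31/59578.81 = 149.25 mm; Ȳ = 6310513.70/59578.81 = 105.92 mm.

X̄ = 149.25 mm, Ȳ = 105.92 mm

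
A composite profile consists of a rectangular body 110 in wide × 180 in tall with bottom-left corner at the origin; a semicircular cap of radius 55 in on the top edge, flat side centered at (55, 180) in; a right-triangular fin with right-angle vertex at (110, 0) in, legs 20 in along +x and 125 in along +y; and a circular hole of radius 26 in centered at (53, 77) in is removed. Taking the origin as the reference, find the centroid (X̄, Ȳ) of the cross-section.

X̄ = 58.43 in, Ȳ = 111.36 in

Part | A | x̄ᵢ | ȳᵢ | A·x̄ᵢ | A·ȳᵢ
rectangular body | 19800.00 | 55.00 | 90.00 | 1089000.00 | 1782000.00
semicircular top | 4751.66 | 55.00 | 203.34 | 261341.24 | 966215.27
triangular fin | 1250.00 | 116.67 | 41.67 | 145833.33 | 52083.33
hole | -2123.72 | 53.00 | 77.00 | -112556.98 | -163526.18
Σ | 23677.94 |  |  | 1383617.59 | 2636772.42
X̄ = 1383617.59 / 23677.94 = 58.43 in
Ȳ = 2636772.42 / 23677.94 = 111.36 in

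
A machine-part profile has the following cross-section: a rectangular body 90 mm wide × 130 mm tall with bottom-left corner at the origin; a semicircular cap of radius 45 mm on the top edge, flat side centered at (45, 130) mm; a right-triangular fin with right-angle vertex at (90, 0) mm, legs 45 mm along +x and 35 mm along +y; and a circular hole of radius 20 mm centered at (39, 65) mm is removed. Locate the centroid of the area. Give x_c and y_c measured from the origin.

x_c = 48.80 mm, y_c = 80.65 mm

rectangular body: A = 90 × 130 = 11700.00, centroid at (45.00, 65.00).
semicircular top: A = ½π·45² = 3180.86, centroid at (45.00, 149.10).
triangular fin: A = ½·45·35 = 787.50, centroid at (105.00, 11.67).
hole: A = −π·20² = -1256.64, centroid at (39.00, 65.00).
ΣA = 14411.73 mm², ΣAx_c = 703317.47 mm³, ΣAy_c = 1162268.22 mm³.
x_c = 703317.47/14411.73 = 48.80 mm; y_c = 1162268.22/14411.73 = 80.65 mm.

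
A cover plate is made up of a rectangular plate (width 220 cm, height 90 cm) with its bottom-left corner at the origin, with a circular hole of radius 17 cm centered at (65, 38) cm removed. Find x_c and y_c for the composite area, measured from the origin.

x_c = 112.16 cm, y_c = 45.34 cm

plate: A = 220 × 90 = 19800.00, centroid at (110.00, 45.00).
hole: A = −π·17² = -907.92, centroid at (65.00, 38.00).
ΣA = 18892.08 cm²
ΣAx_c = (19800.00)(110.00) + (-907.92)(65.00) = 2118985.18 cm³
ΣAy_c = (19800.00)(45.00) + (-907.92)(38.00) = 856499.03 cm³
x_c = 2118985.18 / 18892.08 = 112.16 cm
y_c = 856499.03 / 18892.08 = 45.34 cm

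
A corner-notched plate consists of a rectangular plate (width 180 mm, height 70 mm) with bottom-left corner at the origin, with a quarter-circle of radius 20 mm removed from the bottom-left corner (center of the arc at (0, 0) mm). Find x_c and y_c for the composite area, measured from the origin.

x_c = 92.08 mm, y_c = 35.68 mm

plate: A = 180 × 70 = 12600.00, centroid at (90.00, 35.00).
removed quarter-circle: A = −¼π·20² = -314.16, centroid at (8.49, 8.49).
ΣA = 12285.84 mm², ΣAx_c = 1131333.33 mm³, ΣAy_c = 438333.33 mm³.
x_c = 1131333.33/12285.84 = 92.08 mm; y_c = 438333.33/12285.84 = 35.68 mm.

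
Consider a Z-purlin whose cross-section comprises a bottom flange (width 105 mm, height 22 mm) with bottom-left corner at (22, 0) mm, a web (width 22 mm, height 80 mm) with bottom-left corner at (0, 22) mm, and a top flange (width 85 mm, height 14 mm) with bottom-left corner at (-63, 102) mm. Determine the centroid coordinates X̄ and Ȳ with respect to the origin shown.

bottom flange: A = 105 × 22 = 2310.00, centroid at (74.50, 11.00).
web: A = 22 × 80 = 1760.00, centroid at (11.00, 62.00).
top flange: A = 85 × 14 = 1190.00, centroid at (-20.50, 109.00).
ΣA = 5260.00 mm²
ΣAX̄ = (2310.00)(74.50) + (1760.00)(11.00) + (1190.00)(-20.50) = 167060.00 mm³
ΣAȲ = (2310.00)(11.00) + (1760.00)(62.00) + (1190.00)(109.00) = 264240.00 mm³
X̄ = 167060.00 / 5260.00 = 31.76 mm
Ȳ = 264240.00 / 5260.00 = 50.24 mm

X̄ = 31.76 mm, Ȳ = 50.24 mm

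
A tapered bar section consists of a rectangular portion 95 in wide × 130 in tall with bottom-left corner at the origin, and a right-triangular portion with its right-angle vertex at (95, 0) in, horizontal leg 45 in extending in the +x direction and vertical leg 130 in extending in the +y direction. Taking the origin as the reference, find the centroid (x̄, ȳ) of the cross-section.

x̄ = 59.47 in, ȳ = 60.85 in

rectangular portion: A = 95 × 130 = 12350.00, centroid at (47.50, 65.00).
triangular portion: A = ½·45·130 = 2925.00, centroid at (110.00, 43.33).
ΣA = 15275.00 in²
ΣAx̄ = (12350.00)(47.50) + (2925.00)(110.00) = 908375.00 in³
ΣAȳ = (12350.00)(65.00) + (2925.00)(43.33) = 929500.00 in³
x̄ = 908375.00 / 15275.00 = 59.47 in
ȳ = 929500.00 / 15275.00 = 60.85 in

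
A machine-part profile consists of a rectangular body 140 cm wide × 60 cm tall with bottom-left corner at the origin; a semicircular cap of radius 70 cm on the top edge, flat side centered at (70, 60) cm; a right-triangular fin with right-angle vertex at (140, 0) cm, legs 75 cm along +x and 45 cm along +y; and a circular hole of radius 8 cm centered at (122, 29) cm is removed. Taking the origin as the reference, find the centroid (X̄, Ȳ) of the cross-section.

rectangular body: A = 140 × 60 = 8400.00, centroid at (70.00, 30.00).
semicircular top: A = ½π·70² = 7696.90, centroid at (70.00, 89.71).
triangular fin: A = ½·75·45 = 1687.50, centroid at (165.00, 15.00).
hole: A = −π·8² = -201.06, centroid at (122.00, 29.00).
ΣA = 17583.34 cm², ΣAX̄ = 1380691.08 cm³, ΣAȲ = 961962.49 cm³.
X̄ = 1380691.08/17583.34 = 78.52 cm; Ȳ = 961962.49/17583.34 = 54.71 cm.

X̄ = 78.52 cm, Ȳ = 54.71 cm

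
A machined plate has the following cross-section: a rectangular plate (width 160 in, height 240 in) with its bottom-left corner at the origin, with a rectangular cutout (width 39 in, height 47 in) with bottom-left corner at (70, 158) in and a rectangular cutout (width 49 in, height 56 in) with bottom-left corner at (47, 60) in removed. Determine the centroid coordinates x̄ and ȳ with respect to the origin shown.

plate: A = 160 × 240 = 38400.00, centroid at (80.00, 120.00).
hole 1: A = −(39 × 47) = -1833.00, centroid at (89.50, 181.50).
hole 2: A = −(49 × 56) = -2744.00, centroid at (71.50, 88.00).
ΣA = 33823.00 in²
ΣAx̄ = (38400.00)(80.00) + (-1833.00)(89.50) + (-2744.00)(71.50) = 2711750.50 in³
ΣAȳ = (38400.00)(120.00) + (-1833.00)(181.50) + (-2744.00)(88.00) = 4033838.50 in³
x̄ = 2711750.50 / 33823.00 = 80.17 in
ȳ = 4033838.50 / 33823.00 = 119.26 in

x̄ = 80.17 in, ȳ = 119.26 in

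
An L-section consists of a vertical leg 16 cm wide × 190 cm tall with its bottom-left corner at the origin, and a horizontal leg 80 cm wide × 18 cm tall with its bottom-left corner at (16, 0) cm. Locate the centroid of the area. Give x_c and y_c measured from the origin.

vertical leg: A = 16 × 190 = 3040.00, centroid at (8.00, 95.00).
horizontal leg: A = 80 × 18 = 1440.00, centroid at (56.00, 9.00).
ΣA = 4480.00 cm²
ΣAx_c = (3040.00)(8.00) + (1440.00)(56.00) = 104960.00 cm³
ΣAy_c = (3040.00)(95.00) + (1440.00)(9.00) = 301760.00 cm³
x_c = 104960.00 / 4480.00 = 23.43 cm
y_c = 301760.00 / 4480.00 = 67.36 cm

x_c = 23.43 cm, y_c = 67.36 cm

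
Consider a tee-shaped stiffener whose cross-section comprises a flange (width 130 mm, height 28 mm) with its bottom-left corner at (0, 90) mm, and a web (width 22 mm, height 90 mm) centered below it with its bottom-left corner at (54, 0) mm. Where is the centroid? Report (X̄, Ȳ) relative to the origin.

web: A = 22 × 90 = 1980.00, centroid at (65.00, 45.00).
flange: A = 130 × 28 = 3640.00, centroid at (65.00, 104.00).
ΣA = 5620.00 mm², ΣAX̄ = 365300.00 mm³, ΣAȲ = 467660.00 mm³.
X̄ = 365300.00/5620.00 = 65.00 mm; Ȳ = 467660.00/5620.00 = 83.21 mm.

X̄ = 65.00 mm, Ȳ = 83.21 mm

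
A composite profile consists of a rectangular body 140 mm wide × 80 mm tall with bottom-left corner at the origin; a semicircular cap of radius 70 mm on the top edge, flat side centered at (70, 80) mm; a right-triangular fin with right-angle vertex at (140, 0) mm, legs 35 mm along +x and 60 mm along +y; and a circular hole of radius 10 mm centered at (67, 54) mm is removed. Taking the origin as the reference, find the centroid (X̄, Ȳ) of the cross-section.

Part | A | x̄ᵢ | ȳᵢ | A·x̄ᵢ | A·ȳᵢ
rectangular body | 11200.00 | 70.00 | 40.00 | 784000.00 | 448000.00
semicircular top | 7696.90 | 70.00 | 109.71 | 538783.14 | 844418.83
triangular fin | 1050.00 | 151.67 | 20.00 | 159250.00 | 21000.00
hole | -314.16 | 67.00 | 54.00 | -21048.67 | -16964.60
Σ | 19632.74 |  |  | 1460984.47 | 1296454.23
X̄ = 1460984.47 / 19632.74 = 74.42 mm
Ȳ = 1296454.23 / 19632.74 = 66.04 mm

X̄ = 74.42 mm, Ȳ = 66.04 mm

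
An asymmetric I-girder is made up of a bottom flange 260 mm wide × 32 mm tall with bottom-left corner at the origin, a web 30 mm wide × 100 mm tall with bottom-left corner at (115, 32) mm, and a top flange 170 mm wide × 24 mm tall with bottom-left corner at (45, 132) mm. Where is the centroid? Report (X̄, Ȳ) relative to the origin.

X̄ = 130.00 mm, Ȳ = 62.77 mm

Part | A | x̄ᵢ | ȳᵢ | A·x̄ᵢ | A·ȳᵢ
bottom flange | 8320.00 | 130.00 | 16.00 | 1081600.00 | 133120.00
web | 3000.00 | 130.00 | 82.00 | 390000.00 | 246000.00
top flange | 4080.00 | 130.00 | 144.00 | 530400.00 | 587520.00
Σ | 15400.00 |  |  | 2002000.00 | 966640.00
X̄ = 2002000.00 / 15400.00 = 130.00 mm
Ȳ = 966640.00 / 15400.00 = 62.77 mm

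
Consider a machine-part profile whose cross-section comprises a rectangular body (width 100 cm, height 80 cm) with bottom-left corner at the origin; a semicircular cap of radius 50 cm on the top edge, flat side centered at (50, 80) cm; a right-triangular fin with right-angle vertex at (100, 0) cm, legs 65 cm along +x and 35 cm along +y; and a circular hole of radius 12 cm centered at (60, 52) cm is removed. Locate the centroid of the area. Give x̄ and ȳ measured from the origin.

rectangular body: A = 100 × 80 = 8000.00, centroid at (50.00, 40.00).
semicircular top: A = ½π·50² = 3926.99, centroid at (50.00, 101.22).
triangular fin: A = ½·65·35 = 1137.50, centroid at (121.67, 11.67).
hole: A = −π·12² = -452.39, centroid at (60.00, 52.00).
ΣA = 12612.10 cm²
ΣAx̄ = (8000.00)(50.00) + (3926.99)(50.00) + (1137.50)(121.67) + (-452.39)(60.00) = 707602.01 cm³
ΣAȳ = (8000.00)(40.00) + (3926.99)(101.22) + (1137.50)(11.67) + (-452.39)(52.00) = 707239.19 cm³
x̄ = 707602.01 / 12612.10 = 56.11 cm
ȳ = 707239.19 / 12612.10 = 56.08 cm

x̄ = 56.11 cm, ȳ = 56.08 cm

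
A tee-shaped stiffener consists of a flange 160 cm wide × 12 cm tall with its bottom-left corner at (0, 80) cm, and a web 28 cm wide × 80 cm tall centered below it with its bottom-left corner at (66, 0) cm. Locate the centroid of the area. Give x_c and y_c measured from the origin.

web: A = 28 × 80 = 2240.00, centroid at (80.00, 40.00).
flange: A = 160 × 12 = 1920.00, centroid at (80.00, 86.00).
ΣA = 4160.00 cm²
ΣAx_c = (2240.00)(80.00) + (1920.00)(80.00) = 332800.00 cm³
ΣAy_c = (2240.00)(40.00) + (1920.00)(86.00) = 254720.00 cm³
x_c = 332800.00 / 4160.00 = 80.00 cm
y_c = 254720.00 / 4160.00 = 61.23 cm

x_c = 80.00 cm, y_c = 61.23 cm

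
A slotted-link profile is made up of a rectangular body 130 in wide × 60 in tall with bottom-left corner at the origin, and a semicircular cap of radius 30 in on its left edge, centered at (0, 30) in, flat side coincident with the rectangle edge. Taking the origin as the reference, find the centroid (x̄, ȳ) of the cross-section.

x̄ = 53.07 in, ȳ = 30.00 in

rectangular body: A = 130 × 60 = 7800.00, centroid at (65.00, 30.00).
semicircular end: A = ½π·30² = 1413.72, centroid at (-12.73, 30.00).
ΣA = 9213.72 in², ΣAx̄ = 489000.00 in³, ΣAȳ = 276411.50 in³.
x̄ = 489000.00/9213.72 = 53.07 in; ȳ = 276411.50/9213.72 = 30.00 in.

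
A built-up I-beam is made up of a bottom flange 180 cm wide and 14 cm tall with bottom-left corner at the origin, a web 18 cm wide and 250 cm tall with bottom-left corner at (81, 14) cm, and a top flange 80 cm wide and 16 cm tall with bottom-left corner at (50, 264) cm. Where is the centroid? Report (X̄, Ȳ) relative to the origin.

bottom flange: A = 180 × 14 = 2520.00, centroid at (90.00, 7.00).
web: A = 18 × 250 = 4500.00, centroid at (90.00, 139.00).
top flange: A = 80 × 16 = 1280.00, centroid at (90.00, 272.00).
ΣA = 8300.00 cm², ΣAX̄ = 747000.00 cm³, ΣAȲ = 991300.00 cm³.
X̄ = 747000.00/8300.00 = 90.00 cm; Ȳ = 991300.00/8300.00 = 119.43 cm.

X̄ = 90.00 cm, Ȳ = 119.43 cm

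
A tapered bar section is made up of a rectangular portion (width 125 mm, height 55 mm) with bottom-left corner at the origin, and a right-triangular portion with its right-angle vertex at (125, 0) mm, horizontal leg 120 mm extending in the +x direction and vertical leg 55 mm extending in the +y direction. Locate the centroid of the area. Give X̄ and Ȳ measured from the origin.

Part | A | x̄ᵢ | ȳᵢ | A·x̄ᵢ | A·ȳᵢ
rectangular portion | 6875.00 | 62.50 | 27.50 | 429687.50 | 189062.50
triangular portion | 3300.00 | 165.00 | 18.33 | 544500.00 | 60500.00
Σ | 10175.00 |  |  | 974187.50 | 249562.50
X̄ = 974187.50 / 10175.00 = 95.74 mm
Ȳ = 249562.50 / 10175.00 = 24.53 mm

X̄ = 95.74 mm, Ȳ = 24.53 mm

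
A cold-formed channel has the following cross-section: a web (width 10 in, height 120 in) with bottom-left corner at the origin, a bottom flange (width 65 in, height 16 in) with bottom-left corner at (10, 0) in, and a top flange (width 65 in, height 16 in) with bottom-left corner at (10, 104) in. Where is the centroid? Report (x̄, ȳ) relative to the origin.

web: A = 10 × 120 = 1200.00, centroid at (5.00, 60.00).
bottom flange: A = 65 × 16 = 1040.00, centroid at (42.50, 8.00).
top flange: A = 65 × 16 = 1040.00, centroid at (42.50, 112.00).
ΣA = 3280.00 in²
ΣAx̄ = (1200.00)(5.00) + (1040.00)(42.50) + (1040.00)(42.50) = 94400.00 in³
ΣAȳ = (1200.00)(60.00) + (1040.00)(8.00) + (1040.00)(112.00) = 196800.00 in³
x̄ = 94400.00 / 3280.00 = 28.78 in
ȳ = 196800.00 / 3280.00 = 60.00 in

x̄ = 28.78 in, ȳ = 60.00 in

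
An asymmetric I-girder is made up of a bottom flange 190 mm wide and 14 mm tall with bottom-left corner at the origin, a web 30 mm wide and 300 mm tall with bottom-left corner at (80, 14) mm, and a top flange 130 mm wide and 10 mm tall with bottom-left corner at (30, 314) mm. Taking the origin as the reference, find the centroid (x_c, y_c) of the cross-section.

bottom flange: A = 190 × 14 = 2660.00, centroid at (95.00, 7.00).
web: A = 30 × 300 = 9000.00, centroid at (95.00, 164.00).
top flange: A = 130 × 10 = 1300.00, centroid at (95.00, 319.00).
ΣA = 12960.00 mm², ΣAx_c = 1231200.00 mm³, ΣAy_c = 1909320.00 mm³.
x_c = 1231200.00/12960.00 = 95.00 mm; y_c = 1909320.00/12960.00 = 147.32 mm.

x_c = 95.00 mm, y_c = 147.32 mm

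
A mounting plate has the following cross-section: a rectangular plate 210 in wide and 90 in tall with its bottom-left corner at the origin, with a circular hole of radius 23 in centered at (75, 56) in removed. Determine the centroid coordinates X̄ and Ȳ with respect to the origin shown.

X̄ = 107.89 in, Ȳ = 43.94 in

Part | A | x̄ᵢ | ȳᵢ | A·x̄ᵢ | A·ȳᵢ
plate | 18900.00 | 105.00 | 45.00 | 1984500.00 | 850500.00
hole | -1661.90 | 75.00 | 56.00 | -124642.69 | -93066.54
Σ | 17238.10 |  |  | 1859857.31 | 757433.46
X̄ = 1859857.31 / 17238.10 = 107.89 in
Ȳ = 757433.46 / 17238.10 = 43.94 in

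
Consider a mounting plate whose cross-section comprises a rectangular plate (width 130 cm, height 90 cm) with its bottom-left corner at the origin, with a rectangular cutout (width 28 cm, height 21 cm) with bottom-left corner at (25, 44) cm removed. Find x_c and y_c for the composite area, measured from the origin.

Part | A | x̄ᵢ | ȳᵢ | A·x̄ᵢ | A·ȳᵢ
plate | 11700.00 | 65.00 | 45.00 | 760500.00 | 526500.00
hole | -588.00 | 39.00 | 54.50 | -22932.00 | -32046.00
Σ | 11112.00 |  |  | 737568.00 | 494454.00
x_c = 737568.00 / 11112.00 = 66.38 cm
y_c = 494454.00 / 11112.00 = 44.50 cm

x_c = 66.38 cm, y_c = 44.50 cm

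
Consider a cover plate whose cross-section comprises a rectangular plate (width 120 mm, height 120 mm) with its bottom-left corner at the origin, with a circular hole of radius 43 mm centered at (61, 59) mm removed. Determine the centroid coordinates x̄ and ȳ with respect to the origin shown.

x̄ = 59.32 mm, ȳ = 60.68 mm

Part | A | x̄ᵢ | ȳᵢ | A·x̄ᵢ | A·ȳᵢ
plate | 14400.00 | 60.00 | 60.00 | 864000.00 | 864000.00
hole | -5808.80 | 61.00 | 59.00 | -354337.09 | -342719.48
Σ | 8591.20 |  |  | 509662.91 | 521280.52
x̄ = 509662.91 / 8591.20 = 59.32 mm
ȳ = 521280.52 / 8591.20 = 60.68 mm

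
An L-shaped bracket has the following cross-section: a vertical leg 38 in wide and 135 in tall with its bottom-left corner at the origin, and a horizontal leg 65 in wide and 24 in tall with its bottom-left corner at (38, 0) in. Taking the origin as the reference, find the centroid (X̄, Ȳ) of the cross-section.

vertical leg: A = 38 × 135 = 5130.00, centroid at (19.00, 67.50).
horizontal leg: A = 65 × 24 = 1560.00, centroid at (70.50, 12.00).
ΣA = 6690.00 in²
ΣAX̄ = (5130.00)(19.00) + (1560.00)(70.50) = 207450.00 in³
ΣAȲ = (5130.00)(67.50) + (1560.00)(12.00) = 364995.00 in³
X̄ = 207450.00 / 6690.00 = 31.01 in
Ȳ = 364995.00 / 6690.00 = 54.56 in

X̄ = 31.01 in, Ȳ = 54.56 in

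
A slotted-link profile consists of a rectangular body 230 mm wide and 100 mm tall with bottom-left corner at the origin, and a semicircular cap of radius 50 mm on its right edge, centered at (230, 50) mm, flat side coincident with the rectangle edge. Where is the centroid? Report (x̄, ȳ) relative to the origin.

rectangular body: A = 230 × 100 = 23000.00, centroid at (115.00, 50.00).
semicircular end: A = ½π·50² = 3926.99, centroid at (251.22, 50.00).
ΣA = 26926.99 mm²
ΣAx̄ = (23000.00)(115.00) + (3926.99)(251.22) = 3631541.22 mm³
ΣAȳ = (23000.00)(50.00) + (3926.99)(50.00) = 1346349.54 mm³
x̄ = 3631541.22 / 26926.99 = 134.87 mm
ȳ = 1346349.54 / 26926.99 = 50.00 mm

x̄ = 134.87 mm, ȳ = 50.00 mm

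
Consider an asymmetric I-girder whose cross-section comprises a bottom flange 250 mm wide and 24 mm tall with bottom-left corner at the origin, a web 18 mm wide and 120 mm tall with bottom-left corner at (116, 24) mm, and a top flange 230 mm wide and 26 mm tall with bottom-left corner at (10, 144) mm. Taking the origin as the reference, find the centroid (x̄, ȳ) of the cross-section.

x̄ = 125.00 mm, ȳ = 84.32 mm

bottom flange: A = 250 × 24 = 6000.00, centroid at (125.00, 12.00).
web: A = 18 × 120 = 2160.00, centroid at (125.00, 84.00).
top flange: A = 230 × 26 = 5980.00, centroid at (125.00, 157.00).
ΣA = 14140.00 mm²
ΣAx̄ = (6000.00)(125.00) + (2160.00)(125.00) + (5980.00)(125.00) = 1767500.00 mm³
ΣAȳ = (6000.00)(12.00) + (2160.00)(84.00) + (5980.00)(157.00) = 1192300.00 mm³
x̄ = 1767500.00 / 14140.00 = 125.00 mm
ȳ = 1192300.00 / 14140.00 = 84.32 mm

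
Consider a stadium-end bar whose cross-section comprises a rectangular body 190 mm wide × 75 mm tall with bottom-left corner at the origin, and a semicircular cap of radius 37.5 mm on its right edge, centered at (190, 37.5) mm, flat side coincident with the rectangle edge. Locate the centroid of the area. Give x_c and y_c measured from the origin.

x_c = 109.89 mm, y_c = 37.50 mm

rectangular body: A = 190 × 75 = 14250.00, centroid at (95.00, 37.50).
semicircular end: A = ½π·37.5² = 2208.93, centroid at (205.92, 37.50).
ΣA = 16458.93 mm²
ΣAx_c = (14250.00)(95.00) + (2208.93)(205.92) = 1808603.39 mm³
ΣAy_c = (14250.00)(37.50) + (2208.93)(37.50) = 617209.96 mm³
x_c = 1808603.39 / 16458.93 = 109.89 mm
y_c = 617209.96 / 16458.93 = 37.50 mm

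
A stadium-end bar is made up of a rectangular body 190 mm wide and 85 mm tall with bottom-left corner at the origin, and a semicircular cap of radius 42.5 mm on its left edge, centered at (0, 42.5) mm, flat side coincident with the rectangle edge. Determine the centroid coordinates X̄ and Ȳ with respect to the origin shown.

rectangular body: A = 190 × 85 = 16150.00, centroid at (95.00, 42.50).
semicircular end: A = ½π·42.5² = 2837.25, centroid at (-18.04, 42.50).
ΣA = 18987.25 mm², ΣAX̄ = 1483072.92 mm³, ΣAȲ = 806958.16 mm³.
X̄ = 1483072.92/18987.25 = 78.11 mm; Ȳ = 806958.16/18987.25 = 42.50 mm.

X̄ = 78.11 mm, Ȳ = 42.50 mm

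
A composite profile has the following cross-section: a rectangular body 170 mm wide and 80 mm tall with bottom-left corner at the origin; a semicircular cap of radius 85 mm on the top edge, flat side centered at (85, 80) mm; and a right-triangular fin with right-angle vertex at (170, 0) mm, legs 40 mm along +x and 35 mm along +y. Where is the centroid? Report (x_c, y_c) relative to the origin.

rectangular body: A = 170 × 80 = 13600.00, centroid at (85.00, 40.00).
semicircular top: A = ½π·85² = 11349.00, centroid at (85.00, 116.08).
triangular fin: A = ½·40·35 = 700.00, centroid at (183.33, 11.67).
ΣA = 25649.00 mm², ΣAx_c = 2248998.63 mm³, ΣAy_c = 1869503.61 mm³.
x_c = 2248998.63/25649.00 = 87.68 mm; y_c = 1869503.61/25649.00 = 72.89 mm.

x_c = 87.68 mm, y_c = 72.89 mm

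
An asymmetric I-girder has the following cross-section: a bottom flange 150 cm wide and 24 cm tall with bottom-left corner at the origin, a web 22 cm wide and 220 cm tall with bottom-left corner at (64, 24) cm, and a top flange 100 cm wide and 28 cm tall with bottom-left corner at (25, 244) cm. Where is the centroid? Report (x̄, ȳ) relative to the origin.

x̄ = 75.00 cm, ȳ = 125.81 cm

bottom flange: A = 150 × 24 = 3600.00, centroid at (75.00, 12.00).
web: A = 22 × 220 = 4840.00, centroid at (75.00, 134.00).
top flange: A = 100 × 28 = 2800.00, centroid at (75.00, 258.00).
ΣA = 11240.00 cm²
ΣAx̄ = (3600.00)(75.00) + (4840.00)(75.00) + (2800.00)(75.00) = 843000.00 cm³
ΣAȳ = (3600.00)(12.00) + (4840.00)(134.00) + (2800.00)(258.00) = 1414160.00 cm³
x̄ = 843000.00 / 11240.00 = 75.00 cm
ȳ = 1414160.00 / 11240.00 = 125.81 cm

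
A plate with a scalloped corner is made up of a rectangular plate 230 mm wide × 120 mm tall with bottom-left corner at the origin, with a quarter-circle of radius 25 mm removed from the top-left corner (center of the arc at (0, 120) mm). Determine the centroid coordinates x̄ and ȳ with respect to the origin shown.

plate: A = 230 × 120 = 27600.00, centroid at (115.00, 60.00).
removed quarter-circle: A = −¼π·25² = -490.87, centroid at (10.61, 109.39).
ΣA = 27109.13 mm²
ΣAx̄ = (27600.00)(115.00) + (-490.87)(10.61) = 3168791.67 mm³
ΣAȳ = (27600.00)(60.00) + (-490.87)(109.39) = 1602303.47 mm³
x̄ = 3168791.67 / 27109.13 = 116.89 mm
ȳ = 1602303.47 / 27109.13 = 59.11 mm

x̄ = 116.89 mm, ȳ = 59.11 mm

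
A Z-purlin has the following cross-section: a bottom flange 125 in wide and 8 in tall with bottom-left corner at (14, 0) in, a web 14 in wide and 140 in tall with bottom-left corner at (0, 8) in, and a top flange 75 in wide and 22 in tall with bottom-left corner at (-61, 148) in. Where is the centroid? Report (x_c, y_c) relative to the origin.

bottom flange: A = 125 × 8 = 1000.00, centroid at (76.50, 4.00).
web: A = 14 × 140 = 1960.00, centroid at (7.00, 78.00).
top flange: A = 75 × 22 = 1650.00, centroid at (-23.50, 159.00).
ΣA = 4610.00 in², ΣAx_c = 51445.00 in³, ΣAy_c = 419230.00 in³.
x_c = 51445.00/4610.00 = 11.16 in; y_c = 419230.00/4610.00 = 90.94 in.

x_c = 11.16 in, y_c = 90.94 in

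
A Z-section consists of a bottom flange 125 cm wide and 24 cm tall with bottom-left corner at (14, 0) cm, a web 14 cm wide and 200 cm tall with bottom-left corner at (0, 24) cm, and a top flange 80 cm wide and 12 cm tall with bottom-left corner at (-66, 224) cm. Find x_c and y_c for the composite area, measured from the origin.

bottom flange: A = 125 × 24 = 3000.00, centroid at (76.50, 12.00).
web: A = 14 × 200 = 2800.00, centroid at (7.00, 124.00).
top flange: A = 80 × 12 = 960.00, centroid at (-26.00, 230.00).
ΣA = 6760.00 cm², ΣAx_c = 224140.00 cm³, ΣAy_c = 604000.00 cm³.
x_c = 224140.00/6760.00 = 33.16 cm; y_c = 604000.00/6760.00 = 89.35 cm.

x_c = 33.16 cm, y_c = 89.35 cm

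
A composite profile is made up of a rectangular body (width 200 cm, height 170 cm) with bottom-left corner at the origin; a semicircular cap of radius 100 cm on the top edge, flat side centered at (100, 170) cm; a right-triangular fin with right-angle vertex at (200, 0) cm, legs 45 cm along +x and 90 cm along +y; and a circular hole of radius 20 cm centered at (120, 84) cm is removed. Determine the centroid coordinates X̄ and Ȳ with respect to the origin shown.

rectangular body: A = 200 × 170 = 34000.00, centroid at (100.00, 85.00).
semicircular top: A = ½π·100² = 15707.96, centroid at (100.00, 212.44).
triangular fin: A = ½·45·90 = 2025.00, centroid at (215.00, 30.00).
hole: A = −π·20² = -1256.64, centroid at (120.00, 84.00).
ΣA = 50476.33 cm², ΣAX̄ = 5255374.88 cm³, ΣAȲ = 6182212.91 cm³.
X̄ = 5255374.88/50476.33 = 104.12 cm; Ȳ = 6182212.91/50476.33 = 122.48 cm.

X̄ = 104.12 cm, Ȳ = 122.48 cm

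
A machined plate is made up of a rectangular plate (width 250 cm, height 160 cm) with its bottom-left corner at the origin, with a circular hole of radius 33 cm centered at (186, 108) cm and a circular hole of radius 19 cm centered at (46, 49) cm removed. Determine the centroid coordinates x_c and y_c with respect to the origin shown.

x_c = 121.64 cm, y_c = 78.29 cm

Part | A | x̄ᵢ | ȳᵢ | A·x̄ᵢ | A·ȳᵢ
plate | 40000.00 | 125.00 | 80.00 | 5000000.00 | 3200000.00
hole 1 | -3421.19 | 186.00 | 108.00 | -636342.16 | -369489.00
hole 2 | -1134.11 | 46.00 | 49.00 | -52169.29 | -55571.63
Σ | 35444.69 |  |  | 4311488.55 | 2774939.37
x_c = 4311488.55 / 35444.69 = 121.64 cm
y_c = 2774939.37 / 35444.69 = 78.29 cm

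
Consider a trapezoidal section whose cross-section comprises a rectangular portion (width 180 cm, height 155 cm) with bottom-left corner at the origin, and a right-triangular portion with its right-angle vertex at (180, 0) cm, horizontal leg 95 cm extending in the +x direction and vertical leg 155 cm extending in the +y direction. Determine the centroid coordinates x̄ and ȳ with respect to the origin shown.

rectangular portion: A = 180 × 155 = 27900.00, centroid at (90.00, 77.50).
triangular portion: A = ½·95·155 = 7362.50, centroid at (211.67, 51.67).
ΣA = 35262.50 cm², ΣAx̄ = 4069395.83 cm³, ΣAȳ = 2542645.83 cm³.
x̄ = 4069395.83/35262.50 = 115.40 cm; ȳ = 2542645.83/35262.50 = 72.11 cm.

x̄ = 115.40 cm, ȳ = 72.11 cm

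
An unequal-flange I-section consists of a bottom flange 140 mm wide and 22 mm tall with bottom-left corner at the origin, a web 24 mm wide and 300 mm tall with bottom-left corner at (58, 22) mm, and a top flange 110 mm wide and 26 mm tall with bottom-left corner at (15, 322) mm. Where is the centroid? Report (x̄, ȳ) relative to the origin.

x̄ = 70.00 mm, ȳ = 169.74 mm

bottom flange: A = 140 × 22 = 3080.00, centroid at (70.00, 11.00).
web: A = 24 × 300 = 7200.00, centroid at (70.00, 172.00).
top flange: A = 110 × 26 = 2860.00, centroid at (70.00, 335.00).
ΣA = 13140.00 mm², ΣAx̄ = 919800.00 mm³, ΣAȳ = 2230380.00 mm³.
x̄ = 919800.00/13140.00 = 70.00 mm; ȳ = 2230380.00/13140.00 = 169.74 mm.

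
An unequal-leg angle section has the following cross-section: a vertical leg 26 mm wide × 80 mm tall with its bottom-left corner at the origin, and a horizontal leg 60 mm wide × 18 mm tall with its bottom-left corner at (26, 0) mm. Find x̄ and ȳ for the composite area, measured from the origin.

vertical leg: A = 26 × 80 = 2080.00, centroid at (13.00, 40.00).
horizontal leg: A = 60 × 18 = 1080.00, centroid at (56.00, 9.00).
ΣA = 3160.00 mm², ΣAx̄ = 87520.00 mm³, ΣAȳ = 92920.00 mm³.
x̄ = 87520.00/3160.00 = 27.70 mm; ȳ = 92920.00/3160.00 = 29.41 mm.

x̄ = 27.70 mm, ȳ = 29.41 mm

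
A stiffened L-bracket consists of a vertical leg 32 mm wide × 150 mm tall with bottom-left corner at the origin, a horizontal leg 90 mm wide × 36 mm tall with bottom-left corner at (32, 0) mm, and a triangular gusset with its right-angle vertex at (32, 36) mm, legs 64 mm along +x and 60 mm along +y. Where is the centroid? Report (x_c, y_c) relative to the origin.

vertical leg: A = 32 × 150 = 4800.00, centroid at (16.00, 75.00).
horizontal leg: A = 90 × 36 = 3240.00, centroid at (77.00, 18.00).
gusset: A = ½·64·60 = 1920.00, centroid at (53.33, 56.00).
ΣA = 9960.00 mm², ΣAx_c = 428680.00 mm³, ΣAy_c = 525840.00 mm³.
x_c = 428680.00/9960.00 = 43.04 mm; y_c = 525840.00/9960.00 = 52.80 mm.

x_c = 43.04 mm, y_c = 52.80 mm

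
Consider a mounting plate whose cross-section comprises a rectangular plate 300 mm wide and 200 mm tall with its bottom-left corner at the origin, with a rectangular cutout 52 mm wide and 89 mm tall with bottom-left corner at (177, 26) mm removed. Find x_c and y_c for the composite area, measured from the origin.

plate: A = 300 × 200 = 60000.00, centroid at (150.00, 100.00).
hole: A = −(52 × 89) = -4628.00, centroid at (203.00, 70.50).
ΣA = 55372.00 mm², ΣAx_c = 8060516.00 mm³, ΣAy_c = 5673726.00 mm³.
x_c = 8060516.00/55372.00 = 145.57 mm; y_c = 5673726.00/55372.00 = 102.47 mm.

x_c = 145.57 mm, y_c = 102.47 mm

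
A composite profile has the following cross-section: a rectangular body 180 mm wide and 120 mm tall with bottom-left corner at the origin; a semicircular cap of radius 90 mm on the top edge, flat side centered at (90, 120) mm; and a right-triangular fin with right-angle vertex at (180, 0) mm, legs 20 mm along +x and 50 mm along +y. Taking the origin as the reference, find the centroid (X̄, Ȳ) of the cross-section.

rectangular body: A = 180 × 120 = 21600.00, centroid at (90.00, 60.00).
semicircular top: A = ½π·90² = 12723.45, centroid at (90.00, 158.20).
triangular fin: A = ½·20·50 = 500.00, centroid at (186.67, 16.67).
ΣA = 34823.45 mm²
ΣAX̄ = (21600.00)(90.00) + (12723.45)(90.00) + (500.00)(186.67) = 3182443.86 mm³
ΣAȲ = (21600.00)(60.00) + (12723.45)(158.20) + (500.00)(16.67) = 3317147.36 mm³
X̄ = 3182443.86 / 34823.45 = 91.39 mm
Ȳ = 3317147.36 / 34823.45 = 95.26 mm

X̄ = 91.39 mm, Ȳ = 95.26 mm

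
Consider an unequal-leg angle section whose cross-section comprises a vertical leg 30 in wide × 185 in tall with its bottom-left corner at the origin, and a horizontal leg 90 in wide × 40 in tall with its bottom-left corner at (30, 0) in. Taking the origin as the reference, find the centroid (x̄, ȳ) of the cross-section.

x̄ = 38.61 in, ȳ = 63.98 in

vertical leg: A = 30 × 185 = 5550.00, centroid at (15.00, 92.50).
horizontal leg: A = 90 × 40 = 3600.00, centroid at (75.00, 20.00).
ΣA = 9150.00 in²
ΣAx̄ = (5550.00)(15.00) + (3600.00)(75.00) = 353250.00 in³
ΣAȳ = (5550.00)(92.50) + (3600.00)(20.00) = 585375.00 in³
x̄ = 353250.00 / 9150.00 = 38.61 in
ȳ = 585375.00 / 9150.00 = 63.98 in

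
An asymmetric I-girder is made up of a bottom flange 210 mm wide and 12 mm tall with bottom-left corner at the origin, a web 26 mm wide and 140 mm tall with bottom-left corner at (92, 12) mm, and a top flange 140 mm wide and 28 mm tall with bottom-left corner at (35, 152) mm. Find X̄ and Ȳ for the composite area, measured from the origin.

X̄ = 105.00 mm, Ȳ = 95.67 mm

bottom flange: A = 210 × 12 = 2520.00, centroid at (105.00, 6.00).
web: A = 26 × 140 = 3640.00, centroid at (105.00, 82.00).
top flange: A = 140 × 28 = 3920.00, centroid at (105.00, 166.00).
ΣA = 10080.00 mm²
ΣAX̄ = (2520.00)(105.00) + (3640.00)(105.00) + (3920.00)(105.00) = 1058400.00 mm³
ΣAȲ = (2520.00)(6.00) + (3640.00)(82.00) + (3920.00)(166.00) = 964320.00 mm³
X̄ = 1058400.00 / 10080.00 = 105.00 mm
Ȳ = 964320.00 / 10080.00 = 95.67 mm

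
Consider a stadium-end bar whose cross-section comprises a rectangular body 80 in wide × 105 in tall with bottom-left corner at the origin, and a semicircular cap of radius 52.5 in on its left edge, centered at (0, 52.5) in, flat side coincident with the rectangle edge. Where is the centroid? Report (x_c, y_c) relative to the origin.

x_c = 18.82 in, y_c = 52.50 in

rectangular body: A = 80 × 105 = 8400.00, centroid at (40.00, 52.50).
semicircular end: A = ½π·52.5² = 4329.51, centroid at (-22.28, 52.50).
ΣA = 12729.51 in²
ΣAx_c = (8400.00)(40.00) + (4329.51)(-22.28) = 239531.25 in³
ΣAy_c = (8400.00)(52.50) + (4329.51)(52.50) = 668299.14 in³
x_c = 239531.25 / 12729.51 = 18.82 in
y_c = 668299.14 / 12729.51 = 52.50 in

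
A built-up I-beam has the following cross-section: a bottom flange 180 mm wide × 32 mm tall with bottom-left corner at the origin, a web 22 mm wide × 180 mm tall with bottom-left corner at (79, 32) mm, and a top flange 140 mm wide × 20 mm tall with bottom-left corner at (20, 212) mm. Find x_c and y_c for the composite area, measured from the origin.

Part | A | x̄ᵢ | ȳᵢ | A·x̄ᵢ | A·ȳᵢ
bottom flange | 5760.00 | 90.00 | 16.00 | 518400.00 | 92160.00
web | 3960.00 | 90.00 | 122.00 | 356400.00 | 483120.00
top flange | 2800.00 | 90.00 | 222.00 | 252000.00 | 621600.00
Σ | 12520.00 |  |  | 1126800.00 | 1196880.00
x_c = 1126800.00 / 12520.00 = 90.00 mm
y_c = 1196880.00 / 12520.00 = 95.60 mm

x_c = 90.00 mm, y_c = 95.60 mm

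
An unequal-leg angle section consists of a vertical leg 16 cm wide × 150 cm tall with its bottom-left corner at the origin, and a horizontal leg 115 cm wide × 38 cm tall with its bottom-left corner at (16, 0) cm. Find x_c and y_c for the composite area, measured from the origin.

x_c = 50.28 cm, y_c = 38.85 cm

vertical leg: A = 16 × 150 = 2400.00, centroid at (8.00, 75.00).
horizontal leg: A = 115 × 38 = 4370.00, centroid at (73.50, 19.00).
ΣA = 6770.00 cm²
ΣAx_c = (2400.00)(8.00) + (4370.00)(73.50) = 340395.00 cm³
ΣAy_c = (2400.00)(75.00) + (4370.00)(19.00) = 263030.00 cm³
x_c = 340395.00 / 6770.00 = 50.28 cm
y_c = 263030.00 / 6770.00 = 38.85 cm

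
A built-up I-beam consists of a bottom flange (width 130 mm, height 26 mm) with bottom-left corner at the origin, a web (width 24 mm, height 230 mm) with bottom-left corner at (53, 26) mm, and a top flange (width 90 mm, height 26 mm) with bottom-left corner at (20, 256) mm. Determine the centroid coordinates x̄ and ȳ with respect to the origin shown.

bottom flange: A = 130 × 26 = 3380.00, centroid at (65.00, 13.00).
web: A = 24 × 230 = 5520.00, centroid at (65.00, 141.00).
top flange: A = 90 × 26 = 2340.00, centroid at (65.00, 269.00).
ΣA = 11240.00 mm²
ΣAx̄ = (3380.00)(65.00) + (5520.00)(65.00) + (2340.00)(65.00) = 730600.00 mm³
ΣAȳ = (3380.00)(13.00) + (5520.00)(141.00) + (2340.00)(269.00) = 1451720.00 mm³
x̄ = 730600.00 / 11240.00 = 65.00 mm
ȳ = 1451720.00 / 11240.00 = 129.16 mm

x̄ = 65.00 mm, ȳ = 129.16 mm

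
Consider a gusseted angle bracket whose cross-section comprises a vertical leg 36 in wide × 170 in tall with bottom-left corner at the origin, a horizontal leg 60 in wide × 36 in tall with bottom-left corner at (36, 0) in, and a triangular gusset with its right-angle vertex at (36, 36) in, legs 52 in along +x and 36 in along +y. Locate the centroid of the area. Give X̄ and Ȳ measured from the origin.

X̄ = 32.84 in, Ȳ = 65.54 in

vertical leg: A = 36 × 170 = 6120.00, centroid at (18.00, 85.00).
horizontal leg: A = 60 × 36 = 2160.00, centroid at (66.00, 18.00).
gusset: A = ½·52·36 = 936.00, centroid at (53.33, 48.00).
ΣA = 9216.00 in²
ΣAX̄ = (6120.00)(18.00) + (2160.00)(66.00) + (936.00)(53.33) = 302640.00 in³
ΣAȲ = (6120.00)(85.00) + (2160.00)(18.00) + (936.00)(48.00) = 604008.00 in³
X̄ = 302640.00 / 9216.00 = 32.84 in
Ȳ = 604008.00 / 9216.00 = 65.54 in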